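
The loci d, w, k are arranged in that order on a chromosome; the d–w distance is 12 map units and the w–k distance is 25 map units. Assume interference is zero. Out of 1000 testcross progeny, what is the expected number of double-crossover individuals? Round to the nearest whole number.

Map distances give recombination frequencies of 0.120 and 0.250 for the two intervals.
With no interference, expected double-crossover frequency = 0.120 × 0.250 = 0.03000.
Expected number = 0.03000 × 1000 = 30.00 ≈ 30.

30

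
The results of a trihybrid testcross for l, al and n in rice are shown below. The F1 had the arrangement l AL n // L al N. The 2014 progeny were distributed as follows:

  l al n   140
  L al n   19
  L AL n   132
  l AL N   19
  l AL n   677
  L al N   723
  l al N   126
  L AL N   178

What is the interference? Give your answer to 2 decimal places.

0.27

The two rarest classes, l AL N and L al n, are the double crossovers. Comparing them with the parentals, only the n allele has switched, so n is the middle locus and the order is l – n – al.
l–n: (258 + 38)/2014 = 0.1470; n–al: (318 + 38)/2014 = 0.1768.
Expected DCO frequency = 0.1470 × 0.1768 ≈ 0.02599; observed = 38/2014 ≈ 0.01887.
Coefficient of coincidence = 0.01887/0.02599 ≈ 0.73; interference = 1 − 0.73 = 0.27.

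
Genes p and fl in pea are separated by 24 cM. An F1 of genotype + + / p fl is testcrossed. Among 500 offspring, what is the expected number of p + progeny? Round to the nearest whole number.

60

A map distance of 24 cM corresponds to a recombination frequency of 0.240.
The F1 is + + / p fl, so p + is a recombinant gamete class with expected frequency r/2 = 0.240/2 = 0.1200.
Expected number = 0.1200 × 500 = 60.00 ≈ 60.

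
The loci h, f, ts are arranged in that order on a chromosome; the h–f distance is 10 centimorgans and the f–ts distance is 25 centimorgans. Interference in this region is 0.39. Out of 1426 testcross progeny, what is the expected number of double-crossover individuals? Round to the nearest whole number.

Map distances give recombination frequencies of 0.100 and 0.250 for the two intervals.
With interference 0.39 (so coincidence = 0.61), expected double-crossover frequency = 0.100 × 0.250 × 0.61 = 0.01525.
Expected number = 0.01525 × 1426 = 21.75 ≈ 22.

22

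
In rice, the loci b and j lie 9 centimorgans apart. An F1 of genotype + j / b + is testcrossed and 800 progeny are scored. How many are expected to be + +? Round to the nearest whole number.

36

A map distance of 9 centimorgans corresponds to a recombination frequency of 0.090.
The F1 is + j / b +, so + + is a recombinant gamete class with expected frequency r/2 = 0.090/2 = 0.0450.
Expected number = 0.0450 × 800 = 36.00 ≈ 36.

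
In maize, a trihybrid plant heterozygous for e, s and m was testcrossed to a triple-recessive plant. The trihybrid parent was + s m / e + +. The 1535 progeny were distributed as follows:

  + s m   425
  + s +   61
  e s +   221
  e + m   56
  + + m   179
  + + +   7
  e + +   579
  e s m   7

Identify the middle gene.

e

The two rarest classes, e s m and + + +, are the double crossovers. Comparing them with the parentals, only the e allele has switched, so e is the middle locus and the order is m – e – s.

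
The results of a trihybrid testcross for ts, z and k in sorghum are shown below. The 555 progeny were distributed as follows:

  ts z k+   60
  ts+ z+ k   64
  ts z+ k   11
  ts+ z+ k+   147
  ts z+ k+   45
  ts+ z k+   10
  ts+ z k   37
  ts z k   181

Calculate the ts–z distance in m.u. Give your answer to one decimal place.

The two most frequent reciprocal classes, ts z k and ts+ z+ k+, are the parental types, so the F1 was ts z k / ts+ z+ k+.
The two rarest classes, ts z+ k and ts+ z k+, are the double crossovers. Comparing them with the parentals, only the z allele has switched, so z is the middle locus and the order is k – z – ts.
Crossovers in the z–ts interval produce the single-crossover classes ts+ z k and ts z+ k+ (37 + 45 = 82) plus the double crossovers (21).
RF(z–ts) = (82 + 21) / 555 = 103/555 = 0.1856 → 18.6 m.u.

18.6 m.u.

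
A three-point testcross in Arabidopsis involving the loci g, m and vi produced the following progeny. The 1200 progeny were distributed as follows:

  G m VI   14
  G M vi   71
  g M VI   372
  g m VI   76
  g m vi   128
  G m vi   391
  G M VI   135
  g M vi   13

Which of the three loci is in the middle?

vi

The two most frequent reciprocal classes, g M VI and G m vi, are the parental types, so the F1 was g M VI / G m vi.
The two rarest classes, g M vi and G m VI, are the double crossovers. Comparing them with the parentals, only the vi allele has switched, so vi is the middle locus and the order is g – vi – m.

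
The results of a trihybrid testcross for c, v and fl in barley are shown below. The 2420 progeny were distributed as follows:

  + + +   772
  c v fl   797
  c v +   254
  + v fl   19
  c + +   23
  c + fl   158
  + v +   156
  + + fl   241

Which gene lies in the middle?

The two most frequent reciprocal classes, c v fl and + + +, are the parental types, so the F1 was c v fl / + + +.
The two rarest classes, + v fl and c + +, are the double crossovers. Comparing them with the parentals, only the c allele has switched, so c is the middle locus and the order is v – c – fl.

c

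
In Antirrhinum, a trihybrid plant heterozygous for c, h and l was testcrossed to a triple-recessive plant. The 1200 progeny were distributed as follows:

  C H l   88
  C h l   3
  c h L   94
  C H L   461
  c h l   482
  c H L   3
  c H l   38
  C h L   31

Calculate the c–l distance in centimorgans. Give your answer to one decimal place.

15.7 centimorgans

The two most frequent reciprocal classes, c h l and C H L, are the parental types, so the F1 was c h l / C H L.
The two rarest classes, C h l and c H L, are the double crossovers. Comparing them with the parentals, only the c allele has switched, so c is the middle locus and the order is l – c – h.
Crossovers in the l–c interval produce the single-crossover classes c h L and C H l (94 + 88 = 182) plus the double crossovers (6).
RF(l–c) = (182 + 6) / 1200 = 188/1200 = 0.1567 → 15.7 centimorgans.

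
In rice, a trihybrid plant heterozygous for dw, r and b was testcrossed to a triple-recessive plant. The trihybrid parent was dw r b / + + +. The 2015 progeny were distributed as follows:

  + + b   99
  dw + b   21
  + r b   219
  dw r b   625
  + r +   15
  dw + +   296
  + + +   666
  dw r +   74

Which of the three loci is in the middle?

r

The two rarest classes, dw + b and + r +, are the double crossovers. Comparing them with the parentals, only the r allele has switched, so r is the middle locus and the order is dw – r – b.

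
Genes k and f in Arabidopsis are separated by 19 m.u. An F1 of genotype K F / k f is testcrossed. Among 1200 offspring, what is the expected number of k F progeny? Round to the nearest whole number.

114

A map distance of 19 m.u. corresponds to a recombination frequency of 0.190.
The F1 is K F / k f, so k F is a recombinant gamete class with expected frequency r/2 = 0.190/2 = 0.0950.
Expected number = 0.0950 × 1200 = 114.00 ≈ 114.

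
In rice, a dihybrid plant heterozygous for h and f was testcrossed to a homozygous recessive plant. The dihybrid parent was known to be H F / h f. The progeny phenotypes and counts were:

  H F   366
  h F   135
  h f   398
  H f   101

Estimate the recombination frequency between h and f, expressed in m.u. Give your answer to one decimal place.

The recombinant classes are H f and h F: 101 + 135 = 236.
Recombination frequency = 236/1000 = 0.2360 ≈ 23.6%, i.e. 23.6 m.u.

23.6 m.u.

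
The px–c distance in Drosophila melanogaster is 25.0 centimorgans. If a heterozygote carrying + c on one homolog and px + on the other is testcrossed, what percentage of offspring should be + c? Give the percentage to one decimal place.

A map distance of 25.0 centimorgans corresponds to a recombination frequency of 0.250.
The F1 is + c / px +, so + c is a parental gamete class with expected frequency (1 − r)/2 = 0.750/2 = 0.3750.
That is 0.3750 = 37.5% of the progeny.

37.5%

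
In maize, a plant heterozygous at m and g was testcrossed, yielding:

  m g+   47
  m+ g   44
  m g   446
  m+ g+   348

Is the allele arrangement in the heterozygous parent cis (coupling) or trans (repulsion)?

The two most frequent classes are m+ g+ (348) and m g (446); these are the parental (non-recombinant) types.
So the F1 carried m+ g+ on one chromosome and m g on the other — the recessive alleles are on the same chromosome (cis / coupling).

cis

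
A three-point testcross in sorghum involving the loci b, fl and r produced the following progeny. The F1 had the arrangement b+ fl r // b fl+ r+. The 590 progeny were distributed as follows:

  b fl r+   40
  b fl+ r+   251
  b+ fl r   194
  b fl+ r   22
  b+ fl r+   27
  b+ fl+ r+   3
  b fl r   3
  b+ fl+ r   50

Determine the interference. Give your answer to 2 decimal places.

The two rarest classes, b fl r and b+ fl+ r+, are the double crossovers. Comparing them with the parentals, only the b allele has switched, so b is the middle locus and the order is r – b – fl.
r–b: (49 + 6)/590 = 0.0932; b–fl: (90 + 6)/590 = 0.1627.
Expected DCO frequency = 0.0932 × 0.1627 ≈ 0.01516; observed = 6/590 ≈ 0.01017.
Coefficient of coincidence = 0.01017/0.01516 ≈ 0.67; interference = 1 − 0.67 = 0.33.

0.33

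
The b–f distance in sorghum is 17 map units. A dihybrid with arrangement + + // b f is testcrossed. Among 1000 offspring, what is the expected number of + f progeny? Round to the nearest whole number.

A map distance of 17 map units corresponds to a recombination frequency of 0.170.
The F1 is + + / b f, so + f is a recombinant gamete class with expected frequency r/2 = 0.170/2 = 0.0850.
Expected number = 0.0850 × 1000 = 85.00 ≈ 85.

85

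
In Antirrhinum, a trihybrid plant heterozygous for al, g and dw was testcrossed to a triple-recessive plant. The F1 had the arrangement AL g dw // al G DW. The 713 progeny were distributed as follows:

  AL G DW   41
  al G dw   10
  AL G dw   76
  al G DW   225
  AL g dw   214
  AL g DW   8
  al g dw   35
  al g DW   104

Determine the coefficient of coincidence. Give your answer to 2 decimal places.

0.69

The two rarest classes, AL g DW and al G dw, are the double crossovers. Comparing them with the parentals, only the dw allele has switched, so dw is the middle locus and the order is g – dw – al.
g–dw: (180 + 18)/713 = 0.2777; dw–al: (76 + 18)/713 = 0.1318.
Expected DCO frequency = 0.2777 × 0.1318 ≈ 0.03660; observed = 18/713 ≈ 0.02525.
Coefficient of coincidence = 0.02525/0.03660 ≈ 0.69.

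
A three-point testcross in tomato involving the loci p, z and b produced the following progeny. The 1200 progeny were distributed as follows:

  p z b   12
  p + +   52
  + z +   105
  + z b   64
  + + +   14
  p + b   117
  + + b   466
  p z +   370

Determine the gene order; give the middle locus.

b

The two most frequent reciprocal classes, + + b and p z +, are the parental types, so the F1 was + + b / p z +.
The two rarest classes, + + + and p z b, are the double crossovers. Comparing them with the parentals, only the b allele has switched, so b is the middle locus and the order is p – b – z.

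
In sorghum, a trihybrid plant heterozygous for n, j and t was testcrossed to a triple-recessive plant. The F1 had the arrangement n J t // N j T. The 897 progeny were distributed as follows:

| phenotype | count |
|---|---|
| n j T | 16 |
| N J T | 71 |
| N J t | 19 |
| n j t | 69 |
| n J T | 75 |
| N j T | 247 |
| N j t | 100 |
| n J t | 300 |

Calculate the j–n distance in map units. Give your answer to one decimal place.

19.5 map units

The two rarest classes, N J t and n j T, are the double crossovers. Comparing them with the parentals, only the n allele has switched, so n is the middle locus and the order is j – n – t.
Crossovers in the j–n interval produce the single-crossover classes n j t and N J T (69 + 71 = 140) plus the double crossovers (35).
RF(j–n) = (140 + 35) / 897 = 175/897 = 0.1951 → 19.5 map units.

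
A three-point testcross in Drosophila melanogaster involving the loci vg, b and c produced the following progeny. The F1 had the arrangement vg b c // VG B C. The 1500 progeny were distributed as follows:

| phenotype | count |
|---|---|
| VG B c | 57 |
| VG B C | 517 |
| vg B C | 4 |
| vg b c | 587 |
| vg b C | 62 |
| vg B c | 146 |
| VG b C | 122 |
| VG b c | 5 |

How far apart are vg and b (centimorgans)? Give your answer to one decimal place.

The two rarest classes, VG b c and vg B C, are the double crossovers. Comparing them with the parentals, only the vg allele has switched, so vg is the middle locus and the order is b – vg – c.
Crossovers in the b–vg interval produce the single-crossover classes vg B c and VG b C (146 + 122 = 268) plus the double crossovers (9).
RF(b–vg) = (268 + 9) / 1500 = 277/1500 = 0.1847 → 18.5 centimorgans.

18.5 centimorgans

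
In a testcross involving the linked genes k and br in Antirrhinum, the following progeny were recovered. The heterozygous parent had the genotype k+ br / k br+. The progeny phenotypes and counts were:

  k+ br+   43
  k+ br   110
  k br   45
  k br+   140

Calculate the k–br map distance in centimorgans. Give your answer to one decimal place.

26.0 centimorgans

The recombinant classes are k+ br+ and k br: 43 + 45 = 88.
Recombination frequency = 88/338 = 0.2604 ≈ 26.0%, i.e. 26.0 centimorgans.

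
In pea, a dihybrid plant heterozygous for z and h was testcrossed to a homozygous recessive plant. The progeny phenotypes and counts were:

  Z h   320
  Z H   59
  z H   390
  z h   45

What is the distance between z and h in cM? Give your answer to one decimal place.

12.8 cM

The two most frequent classes, Z h (320) and z H (390), are the parental types, so the F1 was Z h / z H.
The recombinant classes are Z H and z h: 59 + 45 = 104.
Recombination frequency = 104/814 = 0.1278 ≈ 12.8%, i.e. 12.8 cM.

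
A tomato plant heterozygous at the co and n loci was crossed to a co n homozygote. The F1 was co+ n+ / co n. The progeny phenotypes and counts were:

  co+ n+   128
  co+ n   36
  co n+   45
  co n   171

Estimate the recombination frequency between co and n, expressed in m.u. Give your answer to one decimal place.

The recombinant classes are co+ n and co n+: 36 + 45 = 81.
Recombination frequency = 81/380 = 0.2132 ≈ 21.3%, i.e. 21.3 m.u.

21.3 m.u.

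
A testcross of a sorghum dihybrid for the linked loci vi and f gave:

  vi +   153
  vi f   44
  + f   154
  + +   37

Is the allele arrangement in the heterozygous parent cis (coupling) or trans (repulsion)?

trans

The two most frequent classes are + f (154) and vi + (153); these are the parental (non-recombinant) types.
So the F1 carried + f on one chromosome and vi + on the other — the recessive alleles are on opposite chromosomes (trans / repulsion).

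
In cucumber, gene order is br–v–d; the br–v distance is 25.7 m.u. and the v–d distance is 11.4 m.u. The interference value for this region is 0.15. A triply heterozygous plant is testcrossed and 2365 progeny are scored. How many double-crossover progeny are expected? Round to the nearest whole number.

Map distances give recombination frequencies of 0.257 and 0.114 for the two intervals.
With interference 0.15 (so coincidence = 0.85), expected double-crossover frequency = 0.257 × 0.114 × 0.85 = 0.02490.
Expected number = 0.02490 × 2365 = 58.90 ≈ 59.

59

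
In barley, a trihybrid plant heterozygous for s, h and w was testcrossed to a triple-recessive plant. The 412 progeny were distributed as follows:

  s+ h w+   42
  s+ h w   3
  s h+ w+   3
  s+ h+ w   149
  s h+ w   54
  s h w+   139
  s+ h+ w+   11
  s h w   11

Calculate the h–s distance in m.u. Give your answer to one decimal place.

The two most frequent reciprocal classes, s h w+ and s+ h+ w, are the parental types, so the F1 was s h w+ / s+ h+ w.
The two rarest classes, s h+ w+ and s+ h w, are the double crossovers. Comparing them with the parentals, only the h allele has switched, so h is the middle locus and the order is w – h – s.
Crossovers in the h–s interval produce the single-crossover classes s+ h w+ and s h+ w (42 + 54 = 96) plus the double crossovers (6).
RF(h–s) = (96 + 6) / 412 = 102/412 = 0.2476 → 24.8 m.u.

24.8 m.u.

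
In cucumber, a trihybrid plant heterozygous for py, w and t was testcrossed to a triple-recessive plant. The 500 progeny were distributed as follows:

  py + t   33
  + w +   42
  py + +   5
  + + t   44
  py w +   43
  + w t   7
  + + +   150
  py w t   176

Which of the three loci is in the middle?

The two most frequent reciprocal classes, py w t and + + +, are the parental types, so the F1 was py w t / + + +.
The two rarest classes, + w t and py + +, are the double crossovers. Comparing them with the parentals, only the py allele has switched, so py is the middle locus and the order is t – py – w.

py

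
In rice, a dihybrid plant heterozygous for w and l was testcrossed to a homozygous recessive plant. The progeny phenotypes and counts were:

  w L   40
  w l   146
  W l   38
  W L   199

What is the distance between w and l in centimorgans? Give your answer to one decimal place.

18.4 centimorgans

The two most frequent classes, W L (199) and w l (146), are the parental types, so the F1 was W L / w l.
The recombinant classes are W l and w L: 38 + 40 = 78.
Recombination frequency = 78/423 = 0.1844 ≈ 18.4%, i.e. 18.4 centimorgans.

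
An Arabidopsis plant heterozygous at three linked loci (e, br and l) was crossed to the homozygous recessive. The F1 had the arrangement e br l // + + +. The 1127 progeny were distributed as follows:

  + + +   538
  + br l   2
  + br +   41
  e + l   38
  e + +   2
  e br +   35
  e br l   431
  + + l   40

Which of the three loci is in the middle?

The two rarest classes, + br l and e + +, are the double crossovers. Comparing them with the parentals, only the e allele has switched, so e is the middle locus and the order is br – e – l.

e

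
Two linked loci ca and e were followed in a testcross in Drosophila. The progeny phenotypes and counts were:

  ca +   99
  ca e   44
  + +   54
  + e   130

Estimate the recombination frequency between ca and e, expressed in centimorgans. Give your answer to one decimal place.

The two most frequent classes, + e (130) and ca + (99), are the parental types, so the F1 was + e / ca +.
The recombinant classes are + + and ca e: 54 + 44 = 98.
Recombination frequency = 98/327 = 0.2997 ≈ 30.0%, i.e. 30.0 centimorgans.

30.0 centimorgans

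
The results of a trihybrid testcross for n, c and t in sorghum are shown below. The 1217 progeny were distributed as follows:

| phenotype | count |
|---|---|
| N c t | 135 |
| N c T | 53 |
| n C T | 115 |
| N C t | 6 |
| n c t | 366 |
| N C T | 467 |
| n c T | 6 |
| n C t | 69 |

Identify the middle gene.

The two most frequent reciprocal classes, N C T and n c t, are the parental types, so the F1 was N C T / n c t.
The two rarest classes, N C t and n c T, are the double crossovers. Comparing them with the parentals, only the t allele has switched, so t is the middle locus and the order is c – t – n.

t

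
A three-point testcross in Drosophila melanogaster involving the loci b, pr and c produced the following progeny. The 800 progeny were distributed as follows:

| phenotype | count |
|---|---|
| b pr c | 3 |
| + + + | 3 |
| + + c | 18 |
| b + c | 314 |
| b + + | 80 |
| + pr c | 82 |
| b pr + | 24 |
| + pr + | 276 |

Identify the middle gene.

The two most frequent reciprocal classes, b + c and + pr +, are the parental types, so the F1 was b + c / + pr +.
The two rarest classes, b pr c and + + +, are the double crossovers. Comparing them with the parentals, only the pr allele has switched, so pr is the middle locus and the order is b – pr – c.

pr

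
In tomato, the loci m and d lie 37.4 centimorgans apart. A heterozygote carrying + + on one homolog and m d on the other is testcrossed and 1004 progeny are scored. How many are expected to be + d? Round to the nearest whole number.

A map distance of 37.4 centimorgans corresponds to a recombination frequency of 0.374.
The F1 is + + / m d, so + d is a recombinant gamete class with expected frequency r/2 = 0.374/2 = 0.1870.
Expected number = 0.1870 × 1004 = 187.75 ≈ 188.

188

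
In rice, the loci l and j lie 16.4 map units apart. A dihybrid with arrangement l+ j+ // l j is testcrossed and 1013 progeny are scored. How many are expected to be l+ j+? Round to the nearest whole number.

423

A map distance of 16.4 map units corresponds to a recombination frequency of 0.164.
The F1 is l+ j+ / l j, so l+ j+ is a parental gamete class with expected frequency (1 − r)/2 = 0.836/2 = 0.4180.
Expected number = 0.4180 × 1013 = 423.43 ≈ 423.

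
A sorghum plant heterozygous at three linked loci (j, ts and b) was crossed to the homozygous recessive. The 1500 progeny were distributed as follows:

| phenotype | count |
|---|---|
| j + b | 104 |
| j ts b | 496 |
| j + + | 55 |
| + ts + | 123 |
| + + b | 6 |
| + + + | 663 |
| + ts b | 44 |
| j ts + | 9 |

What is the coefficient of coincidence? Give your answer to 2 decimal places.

0.82

The two most frequent reciprocal classes, j ts b and + + +, are the parental types, so the F1 was j ts b / + + +.
The two rarest classes, j ts + and + + b, are the double crossovers. Comparing them with the parentals, only the b allele has switched, so b is the middle locus and the order is j – b – ts.
j–b: (99 + 15)/1500 = 0.0760; b–ts: (227 + 15)/1500 = 0.1613.
Expected DCO frequency = 0.0760 × 0.1613 ≈ 0.01226; observed = 15/1500 ≈ 0.01000.
Coefficient of coincidence = 0.01000/0.01226 ≈ 0.82.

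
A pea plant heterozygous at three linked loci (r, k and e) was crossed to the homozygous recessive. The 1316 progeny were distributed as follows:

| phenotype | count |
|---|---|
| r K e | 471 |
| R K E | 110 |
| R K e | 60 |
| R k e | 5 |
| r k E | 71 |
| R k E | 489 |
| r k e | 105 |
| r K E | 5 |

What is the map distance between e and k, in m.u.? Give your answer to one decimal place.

17.1 m.u.

The two most frequent reciprocal classes, r K e and R k E, are the parental types, so the F1 was r K e / R k E.
The two rarest classes, r K E and R k e, are the double crossovers. Comparing them with the parentals, only the e allele has switched, so e is the middle locus and the order is r – e – k.
Crossovers in the e–k interval produce the single-crossover classes r k e and R K E (105 + 110 = 215) plus the double crossovers (10).
RF(e–k) = (215 + 10) / 1316 = 225/1316 = 0.1710 → 17.1 m.u.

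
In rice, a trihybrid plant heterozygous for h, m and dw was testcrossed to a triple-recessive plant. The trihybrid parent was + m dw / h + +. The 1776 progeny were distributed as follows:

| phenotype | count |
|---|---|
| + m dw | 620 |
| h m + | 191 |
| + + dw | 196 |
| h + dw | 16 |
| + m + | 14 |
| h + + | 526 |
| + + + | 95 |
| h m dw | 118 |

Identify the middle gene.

The two rarest classes, + m + and h + dw, are the double crossovers. Comparing them with the parentals, only the dw allele has switched, so dw is the middle locus and the order is h – dw – m.

dw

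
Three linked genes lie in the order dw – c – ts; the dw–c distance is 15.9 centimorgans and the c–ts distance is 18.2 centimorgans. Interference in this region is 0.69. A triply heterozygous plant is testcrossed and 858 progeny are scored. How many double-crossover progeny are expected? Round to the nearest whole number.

Map distances give recombination frequencies of 0.159 and 0.182 for the two intervals.
With interference 0.69 (so coincidence = 0.31), expected double-crossover frequency = 0.159 × 0.182 × 0.31 = 0.00897.
Expected number = 0.00897 × 858 = 7.70 ≈ 8.

8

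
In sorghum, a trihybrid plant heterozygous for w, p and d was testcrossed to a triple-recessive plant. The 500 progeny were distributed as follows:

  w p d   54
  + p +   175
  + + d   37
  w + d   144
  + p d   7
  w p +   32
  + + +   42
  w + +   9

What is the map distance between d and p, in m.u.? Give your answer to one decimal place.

The two most frequent reciprocal classes, w + d and + p +, are the parental types, so the F1 was w + d / + p +.
The two rarest classes, w + + and + p d, are the double crossovers. Comparing them with the parentals, only the d allele has switched, so d is the middle locus and the order is p – d – w.
Crossovers in the p–d interval produce the single-crossover classes w p d and + + + (54 + 42 = 96) plus the double crossovers (16).
RF(p–d) = (96 + 16) / 500 = 112/500 = 0.2240 → 22.4 m.u.

22.4 m.u.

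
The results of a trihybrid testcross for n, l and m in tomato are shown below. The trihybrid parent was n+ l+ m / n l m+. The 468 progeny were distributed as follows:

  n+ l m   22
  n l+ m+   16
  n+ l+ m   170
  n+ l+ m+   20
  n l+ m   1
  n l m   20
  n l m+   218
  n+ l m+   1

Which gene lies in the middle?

The two rarest classes, n l+ m and n+ l m+, are the double crossovers. Comparing them with the parentals, only the n allele has switched, so n is the middle locus and the order is l – n – m.

n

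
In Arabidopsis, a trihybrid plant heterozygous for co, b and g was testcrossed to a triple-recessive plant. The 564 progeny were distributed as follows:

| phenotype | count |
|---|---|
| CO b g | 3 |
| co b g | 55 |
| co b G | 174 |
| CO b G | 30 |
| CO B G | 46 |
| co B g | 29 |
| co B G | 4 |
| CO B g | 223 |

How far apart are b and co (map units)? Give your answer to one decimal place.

The two most frequent reciprocal classes, co b G and CO B g, are the parental types, so the F1 was co b G / CO B g.
The two rarest classes, co B G and CO b g, are the double crossovers. Comparing them with the parentals, only the b allele has switched, so b is the middle locus and the order is co – b – g.
Crossovers in the co–b interval produce the single-crossover classes CO b G and co B g (30 + 29 = 59) plus the double crossovers (7).
RF(co–b) = (59 + 7) / 564 = 66/564 = 0.1170 → 11.7 map units.

11.7 map units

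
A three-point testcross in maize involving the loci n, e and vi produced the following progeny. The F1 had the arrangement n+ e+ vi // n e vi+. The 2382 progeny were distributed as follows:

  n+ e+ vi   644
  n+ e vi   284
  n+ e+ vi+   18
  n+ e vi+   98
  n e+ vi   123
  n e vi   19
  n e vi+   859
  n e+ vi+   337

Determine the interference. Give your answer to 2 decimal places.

0.48

The two rarest classes, n+ e+ vi+ and n e vi, are the double crossovers. Comparing them with the parentals, only the vi allele has switched, so vi is the middle locus and the order is e – vi – n.
e–vi: (621 + 37)/2382 = 0.2762; vi–n: (221 + 37)/2382 = 0.1083.
Expected DCO frequency = 0.2762 × 0.1083 ≈ 0.02991; observed = 37/2382 ≈ 0.01553.
Coefficient of coincidence = 0.01553/0.02991 ≈ 0.52; interference = 1 − 0.52 = 0.48.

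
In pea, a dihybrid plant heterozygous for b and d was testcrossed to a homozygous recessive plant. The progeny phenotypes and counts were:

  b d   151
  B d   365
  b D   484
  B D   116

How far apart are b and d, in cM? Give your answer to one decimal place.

The two most frequent classes, B d (365) and b D (484), are the parental types, so the F1 was B d / b D.
The recombinant classes are B D and b d: 116 + 151 = 267.
Recombination frequency = 267/1116 = 0.2392 ≈ 23.9%, i.e. 23.9 cM.

23.9 cM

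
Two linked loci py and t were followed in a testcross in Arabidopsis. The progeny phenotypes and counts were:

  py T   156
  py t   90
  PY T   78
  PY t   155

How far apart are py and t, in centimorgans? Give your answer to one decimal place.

The two most frequent classes, PY t (155) and py T (156), are the parental types, so the F1 was PY t / py T.
The recombinant classes are PY T and py t: 78 + 90 = 168.
Recombination frequency = 168/479 = 0.3507 ≈ 35.1%, i.e. 35.1 centimorgans.

35.1 centimorgans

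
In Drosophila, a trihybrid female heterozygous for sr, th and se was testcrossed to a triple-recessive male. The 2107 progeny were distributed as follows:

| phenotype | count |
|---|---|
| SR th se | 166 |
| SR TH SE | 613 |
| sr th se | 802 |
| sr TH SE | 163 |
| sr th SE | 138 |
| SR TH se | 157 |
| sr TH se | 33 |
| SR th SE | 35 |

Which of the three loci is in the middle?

th

The two most frequent reciprocal classes, SR TH SE and sr th se, are the parental types, so the F1 was SR TH SE / sr th se.
The two rarest classes, SR th SE and sr TH se, are the double crossovers. Comparing them with the parentals, only the th allele has switched, so th is the middle locus and the order is se – th – sr.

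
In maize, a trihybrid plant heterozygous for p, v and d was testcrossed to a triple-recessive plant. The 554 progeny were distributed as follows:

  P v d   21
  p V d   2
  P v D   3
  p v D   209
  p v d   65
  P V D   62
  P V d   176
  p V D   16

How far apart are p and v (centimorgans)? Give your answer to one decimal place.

The two most frequent reciprocal classes, p v D and P V d, are the parental types, so the F1 was p v D / P V d.
The two rarest classes, P v D and p V d, are the double crossovers. Comparing them with the parentals, only the p allele has switched, so p is the middle locus and the order is d – p – v.
Crossovers in the p–v interval produce the single-crossover classes p V D and P v d (16 + 21 = 37) plus the double crossovers (5).
RF(p–v) = (37 + 5) / 554 = 42/554 = 0.0758 → 7.6 centimorgans.

7.6 centimorgans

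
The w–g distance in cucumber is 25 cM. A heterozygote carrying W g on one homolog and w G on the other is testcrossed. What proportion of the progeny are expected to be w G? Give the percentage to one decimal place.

A map distance of 25 cM corresponds to a recombination frequency of 0.250.
The F1 is W g / w G, so w G is a parental gamete class with expected frequency (1 − r)/2 = 0.750/2 = 0.3750.
That is 0.3750 = 37.5% of the progeny.

37.5%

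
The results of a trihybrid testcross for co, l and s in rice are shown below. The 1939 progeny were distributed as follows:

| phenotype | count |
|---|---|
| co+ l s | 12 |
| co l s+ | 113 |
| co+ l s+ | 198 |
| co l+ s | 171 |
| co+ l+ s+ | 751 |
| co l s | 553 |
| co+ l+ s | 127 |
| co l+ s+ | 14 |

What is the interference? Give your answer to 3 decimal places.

0.520

The two most frequent reciprocal classes, co+ l+ s+ and co l s, are the parental types, so the F1 was co+ l+ s+ / co l s.
The two rarest classes, co l+ s+ and co+ l s, are the double crossovers. Comparing them with the parentals, only the co allele has switched, so co is the middle locus and the order is l – co – s.
l–co: (369 + 26)/1939 = 0.2037; co–s: (240 + 26)/1939 = 0.1372.
Expected DCO frequency = 0.2037 × 0.1372 ≈ 0.02795; observed = 26/1939 ≈ 0.01341.
Coefficient of coincidence = 0.01341/0.02795 ≈ 0.480; interference = 1 − 0.480 = 0.520.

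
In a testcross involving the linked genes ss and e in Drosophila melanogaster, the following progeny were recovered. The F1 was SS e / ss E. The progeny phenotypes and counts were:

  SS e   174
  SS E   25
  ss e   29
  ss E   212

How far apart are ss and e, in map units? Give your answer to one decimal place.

12.3 map units

The recombinant classes are SS E and ss e: 25 + 29 = 54.
Recombination frequency = 54/440 = 0.1227 ≈ 12.3%, i.e. 12.3 map units.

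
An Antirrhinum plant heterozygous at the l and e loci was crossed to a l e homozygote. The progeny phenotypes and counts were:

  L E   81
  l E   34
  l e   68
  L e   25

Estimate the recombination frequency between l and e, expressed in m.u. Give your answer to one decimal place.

The two most frequent classes, L E (81) and l e (68), are the parental types, so the F1 was L E / l e.
The recombinant classes are L e and l E: 25 + 34 = 59.
Recombination frequency = 59/208 = 0.2837 ≈ 28.4%, i.e. 28.4 m.u.

28.4 m.u.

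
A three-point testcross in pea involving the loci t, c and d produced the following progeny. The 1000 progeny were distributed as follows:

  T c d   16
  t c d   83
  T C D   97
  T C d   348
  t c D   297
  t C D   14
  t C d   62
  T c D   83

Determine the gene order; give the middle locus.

c

The two most frequent reciprocal classes, t c D and T C d, are the parental types, so the F1 was t c D / T C d.
The two rarest classes, t C D and T c d, are the double crossovers. Comparing them with the parentals, only the c allele has switched, so c is the middle locus and the order is d – c – t.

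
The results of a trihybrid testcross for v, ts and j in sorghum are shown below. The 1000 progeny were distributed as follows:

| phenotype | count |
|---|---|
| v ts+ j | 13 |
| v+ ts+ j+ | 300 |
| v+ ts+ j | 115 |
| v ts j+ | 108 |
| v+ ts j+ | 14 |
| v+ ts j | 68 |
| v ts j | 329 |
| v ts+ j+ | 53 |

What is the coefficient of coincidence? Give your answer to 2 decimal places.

The two most frequent reciprocal classes, v+ ts+ j+ and v ts j, are the parental types, so the F1 was v+ ts+ j+ / v ts j.
The two rarest classes, v+ ts j+ and v ts+ j, are the double crossovers. Comparing them with the parentals, only the ts allele has switched, so ts is the middle locus and the order is j – ts – v.
j–ts: (223 + 27)/1000 = 0.2500; ts–v: (121 + 27)/1000 = 0.1480.
Expected DCO frequency = 0.2500 × 0.1480 ≈ 0.03700; observed = 27/1000 ≈ 0.02700.
Coefficient of coincidence = 0.02700/0.03700 ≈ 0.73.

0.73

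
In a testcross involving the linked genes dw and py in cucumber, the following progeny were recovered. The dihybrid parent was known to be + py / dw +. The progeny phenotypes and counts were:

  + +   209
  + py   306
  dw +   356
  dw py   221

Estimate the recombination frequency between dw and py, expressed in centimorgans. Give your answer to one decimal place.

The recombinant classes are + + and dw py: 209 + 221 = 430.
Recombination frequency = 430/1092 = 0.3938 ≈ 39.4%, i.e. 39.4 centimorgans.

39.4 centimorgans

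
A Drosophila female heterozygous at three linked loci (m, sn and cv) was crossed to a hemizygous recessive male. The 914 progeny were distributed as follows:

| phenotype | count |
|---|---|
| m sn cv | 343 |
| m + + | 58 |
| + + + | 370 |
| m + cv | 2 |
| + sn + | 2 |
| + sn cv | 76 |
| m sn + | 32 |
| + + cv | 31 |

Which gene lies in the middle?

sn

The two most frequent reciprocal classes, m sn cv and + + +, are the parental types, so the F1 was m sn cv / + + +.
The two rarest classes, m + cv and + sn +, are the double crossovers. Comparing them with the parentals, only the sn allele has switched, so sn is the middle locus and the order is cv – sn – m.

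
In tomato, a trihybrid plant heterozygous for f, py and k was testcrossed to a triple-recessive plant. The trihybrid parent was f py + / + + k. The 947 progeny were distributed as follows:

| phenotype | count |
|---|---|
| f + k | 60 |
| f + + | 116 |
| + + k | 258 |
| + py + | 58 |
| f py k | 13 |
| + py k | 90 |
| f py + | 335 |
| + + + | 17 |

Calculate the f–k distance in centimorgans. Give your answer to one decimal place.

15.6 centimorgans

The two rarest classes, f py k and + + +, are the double crossovers. Comparing them with the parentals, only the k allele has switched, so k is the middle locus and the order is f – k – py.
Crossovers in the f–k interval produce the single-crossover classes + py + and f + k (58 + 60 = 118) plus the double crossovers (30).
RF(f–k) = (118 + 30) / 947 = 148/947 = 0.1563 → 15.6 centimorgans.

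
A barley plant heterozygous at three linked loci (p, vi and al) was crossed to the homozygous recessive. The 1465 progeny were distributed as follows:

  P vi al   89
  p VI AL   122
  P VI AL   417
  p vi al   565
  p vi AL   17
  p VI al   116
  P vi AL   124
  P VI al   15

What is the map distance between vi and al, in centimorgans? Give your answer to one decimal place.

18.6 centimorgans

The two most frequent reciprocal classes, P VI AL and p vi al, are the parental types, so the F1 was P VI AL / p vi al.
The two rarest classes, P VI al and p vi AL, are the double crossovers. Comparing them with the parentals, only the al allele has switched, so al is the middle locus and the order is vi – al – p.
Crossovers in the vi–al interval produce the single-crossover classes P vi AL and p VI al (124 + 116 = 240) plus the double crossovers (32).
RF(vi–al) = (240 + 32) / 1465 = 272/1465 = 0.1857 → 18.6 centimorgans.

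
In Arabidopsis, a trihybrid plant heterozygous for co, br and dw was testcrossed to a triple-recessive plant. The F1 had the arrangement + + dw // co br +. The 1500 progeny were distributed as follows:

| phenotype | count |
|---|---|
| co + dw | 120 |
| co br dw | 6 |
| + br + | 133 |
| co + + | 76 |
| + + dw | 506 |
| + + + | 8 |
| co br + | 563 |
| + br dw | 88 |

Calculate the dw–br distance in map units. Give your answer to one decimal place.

11.9 map units

The two rarest classes, + + + and co br dw, are the double crossovers. Comparing them with the parentals, only the dw allele has switched, so dw is the middle locus and the order is br – dw – co.
Crossovers in the br–dw interval produce the single-crossover classes + br dw and co + + (88 + 76 = 164) plus the double crossovers (14).
RF(br–dw) = (164 + 14) / 1500 = 178/1500 = 0.1187 → 11.9 map units.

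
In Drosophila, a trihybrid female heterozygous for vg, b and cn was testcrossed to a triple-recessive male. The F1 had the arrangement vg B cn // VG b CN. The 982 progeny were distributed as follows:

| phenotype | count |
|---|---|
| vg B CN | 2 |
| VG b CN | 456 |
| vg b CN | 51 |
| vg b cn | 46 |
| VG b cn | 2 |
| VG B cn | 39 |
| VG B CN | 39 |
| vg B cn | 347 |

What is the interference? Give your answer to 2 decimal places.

The two rarest classes, vg B CN and VG b cn, are the double crossovers. Comparing them with the parentals, only the cn allele has switched, so cn is the middle locus and the order is b – cn – vg.
b–cn: (85 + 4)/982 = 0.0906; cn–vg: (90 + 4)/982 = 0.0957.
Expected DCO frequency = 0.0906 × 0.0957 ≈ 0.00867; observed = 4/982 ≈ 0.00407.
Coefficient of coincidence = 0.00407/0.00867 ≈ 0.47; interference = 1 − 0.47 = 0.53.

0.53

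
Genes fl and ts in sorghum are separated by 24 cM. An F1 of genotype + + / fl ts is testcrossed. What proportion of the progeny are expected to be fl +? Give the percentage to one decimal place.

12.0%

A map distance of 24 cM corresponds to a recombination frequency of 0.240.
The F1 is + + / fl ts, so fl + is a recombinant gamete class with expected frequency r/2 = 0.240/2 = 0.1200.
That is 0.1200 = 12.0% of the progeny.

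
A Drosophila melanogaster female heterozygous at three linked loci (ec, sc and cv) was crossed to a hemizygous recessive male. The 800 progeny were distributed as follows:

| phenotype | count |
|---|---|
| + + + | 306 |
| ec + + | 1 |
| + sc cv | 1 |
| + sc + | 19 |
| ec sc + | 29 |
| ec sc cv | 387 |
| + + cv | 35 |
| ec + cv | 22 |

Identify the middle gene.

ec

The two most frequent reciprocal classes, + + + and ec sc cv, are the parental types, so the F1 was + + + / ec sc cv.
The two rarest classes, ec + + and + sc cv, are the double crossovers. Comparing them with the parentals, only the ec allele has switched, so ec is the middle locus and the order is sc – ec – cv.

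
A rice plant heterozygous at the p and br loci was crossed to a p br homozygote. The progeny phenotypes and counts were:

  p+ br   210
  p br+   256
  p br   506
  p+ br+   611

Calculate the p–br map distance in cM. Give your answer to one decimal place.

29.4 cM

The two most frequent classes, p+ br+ (611) and p br (506), are the parental types, so the F1 was p+ br+ / p br.
The recombinant classes are p+ br and p br+: 210 + 256 = 466.
Recombination frequency = 466/1583 = 0.2944 ≈ 29.4%, i.e. 29.4 cM.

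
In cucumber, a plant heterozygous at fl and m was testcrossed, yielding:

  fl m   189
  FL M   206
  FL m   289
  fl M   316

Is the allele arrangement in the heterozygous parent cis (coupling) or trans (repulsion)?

The two most frequent classes are FL m (289) and fl M (316); these are the parental (non-recombinant) types.
So the F1 carried FL m on one chromosome and fl M on the other — the recessive alleles are on opposite chromosomes (trans / repulsion).

trans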